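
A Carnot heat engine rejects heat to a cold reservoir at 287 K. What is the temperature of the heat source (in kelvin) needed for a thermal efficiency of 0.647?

T_H ≈ 813.0 K

From η = 1 − T_C/T_H, solving for T_H gives T_H = T_C/(1 − η) = 287.00/(1 − 0.647) = 813.0 K.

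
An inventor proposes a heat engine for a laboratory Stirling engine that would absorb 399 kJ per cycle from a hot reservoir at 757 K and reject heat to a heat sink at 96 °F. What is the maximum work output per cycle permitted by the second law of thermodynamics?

T_C = 96 °F → (96 − 32) × 5/9 = 35.56 °C = 308.71 K.
By the Carnot theorem, η_max = 1 − T_C/T_H = 1 − 308.71/757.00 = 0.5922.
W_max = η_max · Q_H = 0.5922 × 399 = 236 kJ.

W_max ≈ 236 kJ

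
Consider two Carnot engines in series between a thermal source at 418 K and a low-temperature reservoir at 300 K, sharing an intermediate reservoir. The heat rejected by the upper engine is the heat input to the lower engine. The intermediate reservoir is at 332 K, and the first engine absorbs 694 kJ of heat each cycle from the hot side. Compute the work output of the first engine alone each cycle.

First-stage efficiency η₁ = 1 − T_m/T_H = 1 − 332.00/418.00 = 0.2057.
W₁ = η₁·Q_H = 0.2057 × 694 = 143 kJ.

W₁ ≈ 143 kJ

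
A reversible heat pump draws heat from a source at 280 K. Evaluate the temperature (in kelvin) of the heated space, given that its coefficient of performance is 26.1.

COP_HP = T_H/(T_H − T_C) ⇒ T_H = T_C·COP_HP/(COP_HP − 1) = 280.00 × 26.1/(26.1 − 1) = 291 K.

T_H ≈ 291 K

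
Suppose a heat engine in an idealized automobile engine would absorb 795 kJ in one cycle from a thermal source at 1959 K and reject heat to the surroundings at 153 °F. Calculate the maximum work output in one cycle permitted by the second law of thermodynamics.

T_C = 153 °F → (153 − 32) × 5/9 = 67.22 °C = 340.37 K.
The second-law ceiling is the Carnot efficiency, η_max = 1 − T_C/T_H = 1 − 340.37/1959.00 = 0.8263.
W_max = η_max · Q_H = 0.8263 × 795 = 657 kJ.

W_max ≈ 657 kJ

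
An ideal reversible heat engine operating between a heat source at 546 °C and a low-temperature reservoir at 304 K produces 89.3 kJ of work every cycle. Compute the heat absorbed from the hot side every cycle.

Q_H ≈ 142.0 kJ

T_H = 546 °C → 546 + 273.15 = 819.15 K.
Since the cycle is reversible, η = 1 − T_C/T_H = 1 − 304.00/819.15 = 0.6289.
Q_H = W/η = 89.3/0.6289 = 142.0 kJ.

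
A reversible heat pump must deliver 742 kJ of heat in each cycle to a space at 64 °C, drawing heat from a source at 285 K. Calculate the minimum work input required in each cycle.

W_in ≈ 115 kJ

T_H = 64 °C → 64 + 273.15 = 337.15 K.
The Carnot heat-pump COP is COP_HP = T_H/(T_H − T_C) = 337.15/52.15 = 6.4650.
W = Q_H/COP_HP = 742/6.4650 = 115 kJ.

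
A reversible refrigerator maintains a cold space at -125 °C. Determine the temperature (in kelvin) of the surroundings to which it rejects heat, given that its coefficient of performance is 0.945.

T_H ≈ 305 K

T_C = -125 °C → -125 + 273.15 = 148.15 K.
COP_R = T_C/(T_H − T_C) ⇒ T_H = T_C·(1 + 1/COP_R) = 148.15 × (1 + 1/0.945) = 305 K.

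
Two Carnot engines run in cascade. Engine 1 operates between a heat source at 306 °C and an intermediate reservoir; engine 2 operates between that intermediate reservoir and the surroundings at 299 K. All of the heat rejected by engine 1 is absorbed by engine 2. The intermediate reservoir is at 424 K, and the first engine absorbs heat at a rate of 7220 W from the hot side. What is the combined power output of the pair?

Ẇ_total ≈ 3490 W

T_H = 306 °C → 306 + 273.15 = 579.15 K.
Two reversible stages in series are equivalent to a single Carnot engine between T_H and T_C, so η_total = 1 − T_C/T_H = 1 − 299.00/579.15 = 0.4837.
W_total = η_total · Q_H = 0.4837 × 7220 = 3490 W.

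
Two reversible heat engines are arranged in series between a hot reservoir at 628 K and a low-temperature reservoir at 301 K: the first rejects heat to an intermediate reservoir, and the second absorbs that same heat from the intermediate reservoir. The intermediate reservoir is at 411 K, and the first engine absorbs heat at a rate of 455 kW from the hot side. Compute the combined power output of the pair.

Two reversible stages in series are equivalent to a single Carnot engine between T_H and T_C, so η_total = 1 − T_C/T_H = 1 − 301.00/628.00 = 0.5207.
W_total = η_total · Q_H = 0.5207 × 455 = 236.9 kW.

Ẇ_total ≈ 236.9 kW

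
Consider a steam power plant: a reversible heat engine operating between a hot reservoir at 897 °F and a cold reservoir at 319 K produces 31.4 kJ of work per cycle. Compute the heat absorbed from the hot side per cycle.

T_H = 897 °F → (897 − 32) × 5/9 = 480.56 °C = 753.71 K.
The Carnot efficiency is η = 1 − T_C/T_H = 1 − 319.00/753.71 = 0.5768.
Q_H = W/η = 31.4/0.5768 = 54.4 kJ.

Q_H ≈ 54.4 kJ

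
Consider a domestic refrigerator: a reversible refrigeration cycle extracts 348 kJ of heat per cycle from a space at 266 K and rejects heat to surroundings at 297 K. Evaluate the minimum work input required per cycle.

The reversible coefficient of performance is COP_R = T_C/(T_H − T_C) = 266.00/31.00 = 8.5806.
W = Q_C/COP_R = 348/8.5806 = 40.6 kJ.

W_in ≈ 40.6 kJ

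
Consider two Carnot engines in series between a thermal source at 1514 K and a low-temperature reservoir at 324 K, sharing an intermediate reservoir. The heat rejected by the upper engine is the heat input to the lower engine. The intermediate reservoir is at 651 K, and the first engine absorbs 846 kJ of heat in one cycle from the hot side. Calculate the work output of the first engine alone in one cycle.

First-stage efficiency η₁ = 1 − T_m/T_H = 1 − 651.00/1514.00 = 0.5700.
W₁ = η₁·Q_H = 0.5700 × 846 = 482 kJ.

W₁ ≈ 482 kJ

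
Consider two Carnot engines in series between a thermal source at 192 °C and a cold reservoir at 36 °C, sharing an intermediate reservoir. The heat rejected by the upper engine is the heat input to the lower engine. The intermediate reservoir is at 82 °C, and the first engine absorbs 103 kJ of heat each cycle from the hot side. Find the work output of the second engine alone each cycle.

T_H = 192 °C → 192 + 273.15 = 465.15 K.
T_C = 36 °C → 36 + 273.15 = 309.15 K.
T_m = 82 °C → 82 + 273.15 = 355.15 K.
Heat entering the second stage: Q_m = Q_H·(T_m/T_H) = 103 × 355.15/465.15 = 78.6 kJ.
Second-stage efficiency η₂ = 1 − T_C/T_m = 1 − 309.15/355.15 = 0.1295, so W₂ = η₂·Q_m = 10.2 kJ.

W₂ ≈ 10.2 kJ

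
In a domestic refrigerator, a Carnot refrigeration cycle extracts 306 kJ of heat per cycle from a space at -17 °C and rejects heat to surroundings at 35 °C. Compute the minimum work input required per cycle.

T_H = 35 °C → 35 + 273.15 = 308.15 K.
T_C = -17 °C → -17 + 273.15 = 256.15 K.
COP_R = T_C/(T_H − T_C) = 256.15/52.00 = 4.9260.
W = Q_C/COP_R = 306/4.9260 = 62.1 kJ.

W_in ≈ 62.1 kJ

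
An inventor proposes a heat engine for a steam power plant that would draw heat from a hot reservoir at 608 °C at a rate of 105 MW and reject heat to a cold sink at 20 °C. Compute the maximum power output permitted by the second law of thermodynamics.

T_H = 608 °C → 608 + 273.15 = 881.15 K.
T_C = 20 °C → 20 + 273.15 = 293.15 K.
The upper bound on efficiency is η_max = 1 − T_C/T_H = 1 − 293.15/881.15 = 0.6673.
W_max = η_max · Q_H = 0.6673 × 105 = 70.1 MW.

Ẇ_max ≈ 70.1 MW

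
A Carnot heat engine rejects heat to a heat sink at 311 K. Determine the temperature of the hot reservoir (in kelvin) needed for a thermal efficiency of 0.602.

From η = 1 − T_C/T_H, solving for T_H gives T_H = T_C/(1 − η) = 311.00/(1 − 0.602) = 781 K.

T_H ≈ 781 K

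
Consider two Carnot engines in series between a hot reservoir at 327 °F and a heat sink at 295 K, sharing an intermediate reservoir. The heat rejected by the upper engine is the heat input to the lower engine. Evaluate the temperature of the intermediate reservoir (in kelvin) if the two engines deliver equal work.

T_H = 327 °F → (327 − 32) × 5/9 = 163.89 °C = 437.04 K.
For reversible stages Q_m = Q_H·(T_m/T_H). Setting W₁ = Q_H(1 − T_m/T_H) equal to W₂ = Q_m(1 − T_C/T_m) = Q_H·(T_m − T_C)/T_H gives T_H − T_m = T_m − T_C, so T_m = (T_H + T_C)/2 = (437.04 + 295.00)/2 = 366.0 K.

T_m ≈ 366.0 K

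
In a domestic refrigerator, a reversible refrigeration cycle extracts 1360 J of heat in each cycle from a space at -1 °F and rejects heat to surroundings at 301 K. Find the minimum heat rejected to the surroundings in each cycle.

Q_H ≈ 1606 J

T_C = -1 °F → (-1 − 32) × 5/9 = -18.33 °C = 254.82 K.
For a reversible cycle Q_H/Q_C = T_H/T_C, so Q_H = Q_C·T_H/T_C = 1360 × 301.00/254.82 = 1606 J.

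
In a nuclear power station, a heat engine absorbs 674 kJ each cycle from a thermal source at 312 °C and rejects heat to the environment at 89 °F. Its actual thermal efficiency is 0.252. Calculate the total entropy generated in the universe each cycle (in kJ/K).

ΔS_univ ≈ 0.502 kJ/K

T_H = 312 °C → 312 + 273.15 = 585.15 K.
T_C = 89 °F → (89 − 32) × 5/9 = 31.67 °C = 304.82 K.
W = η·Q_H = 0.252 × 674 = 169.8 kJ, so Q_C = Q_H − W = 504.2 kJ.
The hot reservoir loses entropy Q_H/T_H = 674/585.15 = 1.152 kJ/K; the cold reservoir gains Q_C/T_C = 504.2/304.82 = 1.654 kJ/K.
ΔS_univ = −Q_H/T_H + Q_C/T_C = 0.502 kJ/K (> 0, since η = 0.252 < η_Carnot = 0.479).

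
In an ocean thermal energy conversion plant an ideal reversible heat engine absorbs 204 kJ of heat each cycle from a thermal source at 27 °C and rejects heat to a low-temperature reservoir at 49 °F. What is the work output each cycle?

W ≈ 11.9 kJ

T_H = 27 °C → 27 + 273.15 = 300.15 K.
T_C = 49 °F → (49 − 32) × 5/9 = 9.44 °C = 282.59 K.
Since the cycle is reversible, η = 1 − T_C/T_H = 1 − 282.59/300.15 = 0.0585.
W = η·Q_H = 0.0585 × 204 = 11.9 kJ.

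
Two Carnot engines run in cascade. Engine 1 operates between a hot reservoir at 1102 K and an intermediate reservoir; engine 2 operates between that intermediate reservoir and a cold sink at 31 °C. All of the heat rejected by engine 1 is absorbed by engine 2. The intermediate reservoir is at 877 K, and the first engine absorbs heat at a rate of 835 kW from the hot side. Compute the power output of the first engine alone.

Ẇ₁ ≈ 170.5 kW

T_C = 31 °C → 31 + 273.15 = 304.15 K.
First-stage efficiency η₁ = 1 − T_m/T_H = 1 − 877.00/1102.00 = 0.2042.
W₁ = η₁·Q_H = 0.2042 × 835 = 170.5 kW.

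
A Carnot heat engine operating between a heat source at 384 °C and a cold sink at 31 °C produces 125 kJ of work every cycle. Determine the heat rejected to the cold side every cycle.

T_H = 384 °C → 384 + 273.15 = 657.15 K.
T_C = 31 °C → 31 + 273.15 = 304.15 K.
For a reversible engine, η = 1 − T_C/T_H = 1 − 304.15/657.15 = 0.5372.
Since Q_C/Q_H = T_C/T_H and Q_H = W/η, Q_C = W·T_C/(T_H − T_C) = 125 × 304.15/353.00 = 108 kJ.

Q_C ≈ 108 kJ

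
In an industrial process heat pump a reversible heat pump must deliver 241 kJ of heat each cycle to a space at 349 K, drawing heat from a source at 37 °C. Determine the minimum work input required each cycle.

T_C = 37 °C → 37 + 273.15 = 310.15 K.
Reversible heating COP: COP_HP = T_H/(T_H − T_C) = 349.00/38.85 = 8.9833.
W = Q_H/COP_HP = 241/8.9833 = 26.8 kJ.

W_in ≈ 26.8 kJ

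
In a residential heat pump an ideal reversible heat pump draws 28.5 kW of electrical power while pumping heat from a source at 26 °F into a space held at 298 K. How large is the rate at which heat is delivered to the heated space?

T_C = 26 °F → (26 − 32) × 5/9 = -3.33 °C = 269.82 K.
Reversible heating COP: COP_HP = T_H/(T_H − T_C) = 298.00/28.18 = 10.5736.
Q_H = COP_HP · W = 10.5736 × 28.5 = 301 kW.

Q̇_H ≈ 301 kW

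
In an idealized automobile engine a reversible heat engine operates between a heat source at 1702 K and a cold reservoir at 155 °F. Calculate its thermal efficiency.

η ≈ 0.7994

T_C = 155 °F → (155 − 32) × 5/9 = 68.33 °C = 341.48 K.
For a reversible engine, η = 1 − T_C/T_H = 1 − 341.48/1702.00 = 0.7994.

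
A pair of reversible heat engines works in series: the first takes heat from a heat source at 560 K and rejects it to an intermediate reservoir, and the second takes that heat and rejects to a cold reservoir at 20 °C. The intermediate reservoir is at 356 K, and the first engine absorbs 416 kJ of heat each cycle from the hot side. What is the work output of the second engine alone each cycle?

T_C = 20 °C → 20 + 273.15 = 293.15 K.
Heat entering the second stage: Q_m = Q_H·(T_m/T_H) = 416 × 356.00/560.00 = 264 kJ.
Second-stage efficiency η₂ = 1 − T_C/T_m = 1 − 293.15/356.00 = 0.1765, so W₂ = η₂·Q_m = 46.7 kJ.

W₂ ≈ 46.7 kJ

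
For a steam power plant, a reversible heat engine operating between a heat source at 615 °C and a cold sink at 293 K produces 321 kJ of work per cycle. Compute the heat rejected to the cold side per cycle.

T_H = 615 °C → 615 + 273.15 = 888.15 K.
η_rev = 1 − T_C/T_H = 1 − 293.00/888.15 = 0.6701.
Since Q_C/Q_H = T_C/T_H and Q_H = W/η, Q_C = W·T_C/(T_H − T_C) = 321 × 293.00/595.15 = 158 kJ.

Q_C ≈ 158 kJ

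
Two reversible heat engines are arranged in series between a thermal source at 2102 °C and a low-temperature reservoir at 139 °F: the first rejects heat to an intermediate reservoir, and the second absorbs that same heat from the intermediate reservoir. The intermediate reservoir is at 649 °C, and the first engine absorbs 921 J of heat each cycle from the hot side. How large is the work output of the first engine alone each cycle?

T_H = 2102 °C → 2102 + 273.15 = 2375.15 K.
T_C = 139 °F → (139 − 32) × 5/9 = 59.44 °C = 332.59 K.
T_m = 649 °C → 649 + 273.15 = 922.15 K.
First-stage efficiency η₁ = 1 − T_m/T_H = 1 − 922.15/2375.15 = 0.6118.
W₁ = η₁·Q_H = 0.6118 × 921 = 563 J.

W₁ ≈ 563 J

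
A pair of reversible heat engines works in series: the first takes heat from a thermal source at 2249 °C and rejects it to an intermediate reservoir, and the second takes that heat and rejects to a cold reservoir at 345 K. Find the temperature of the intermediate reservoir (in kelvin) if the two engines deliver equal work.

T_H = 2249 °C → 2249 + 273.15 = 2522.15 K.
For reversible stages Q_m = Q_H·(T_m/T_H). Setting W₁ = Q_H(1 − T_m/T_H) equal to W₂ = Q_m(1 − T_C/T_m) = Q_H·(T_m − T_C)/T_H gives T_H − T_m = T_m − T_C, so T_m = (T_H + T_C)/2 = (2522.15 + 345.00)/2 = 1434 K.

T_m ≈ 1434 K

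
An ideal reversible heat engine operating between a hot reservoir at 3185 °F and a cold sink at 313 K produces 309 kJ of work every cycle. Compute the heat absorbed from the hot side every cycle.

Q_H ≈ 365 kJ

T_H = 3185 °F → (3185 − 32) × 5/9 = 1751.67 °C = 2024.82 K.
The Carnot efficiency is η = 1 − T_C/T_H = 1 − 313.00/2024.82 = 0.8454.
Q_H = W/η = 309/0.8454 = 365 kJ.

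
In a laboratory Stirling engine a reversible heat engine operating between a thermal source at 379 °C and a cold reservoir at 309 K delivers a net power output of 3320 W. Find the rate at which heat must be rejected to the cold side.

T_H = 379 °C → 379 + 273.15 = 652.15 K.
η_rev = 1 − T_C/T_H = 1 − 309.00/652.15 = 0.5262.
Since Q_C/Q_H = T_C/T_H and Q_H = W/η, Q_C = W·T_C/(T_H − T_C) = 3320 × 309.00/343.15 = 2990 W.

Q̇_C ≈ 2990 W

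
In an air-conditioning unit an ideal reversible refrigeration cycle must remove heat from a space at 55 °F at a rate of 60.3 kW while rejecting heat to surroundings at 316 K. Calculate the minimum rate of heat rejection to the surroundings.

T_C = 55 °F → (55 − 32) × 5/9 = 12.78 °C = 285.93 K.
For a reversible cycle Q_H/Q_C = T_H/T_C, so Q_H = Q_C·T_H/T_C = 60.3 × 316.00/285.93 = 66.6 kW.

Q̇_H ≈ 66.6 kW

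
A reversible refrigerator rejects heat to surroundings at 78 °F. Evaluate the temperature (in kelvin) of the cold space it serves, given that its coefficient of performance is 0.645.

T_H = 78 °F → (78 − 32) × 5/9 = 25.56 °C = 298.71 K.
COP_R = T_C/(T_H − T_C) ⇒ T_C = T_H·COP_R/(1 + COP_R) = 298.71 × 0.645/(1 + 0.645) = 117 K.

T_C ≈ 117 K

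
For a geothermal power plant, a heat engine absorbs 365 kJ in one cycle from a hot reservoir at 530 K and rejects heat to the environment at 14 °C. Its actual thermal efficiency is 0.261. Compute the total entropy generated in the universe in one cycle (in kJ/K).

T_C = 14 °C → 14 + 273.15 = 287.15 K.
W = η·Q_H = 0.261 × 365 = 95.27 kJ, so Q_C = Q_H − W = 269.7 kJ.
Entropy balance on the reservoirs: −Q_H/T_H = -0.6887 kJ/K, +Q_C/T_C = 0.9394 kJ/K.
ΔS_univ = −Q_H/T_H + Q_C/T_C = 0.251 kJ/K (> 0, since η = 0.261 < η_Carnot = 0.458).

ΔS_univ ≈ 0.251 kJ/K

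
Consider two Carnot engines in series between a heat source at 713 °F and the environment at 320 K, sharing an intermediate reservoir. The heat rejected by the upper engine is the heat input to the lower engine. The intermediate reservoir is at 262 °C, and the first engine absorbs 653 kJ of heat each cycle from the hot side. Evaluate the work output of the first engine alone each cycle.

T_H = 713 °F → (713 − 32) × 5/9 = 378.33 °C = 651.48 K.
T_m = 262 °C → 262 + 273.15 = 535.15 K.
First-stage efficiency η₁ = 1 − T_m/T_H = 1 − 535.15/651.48 = 0.1786.
W₁ = η₁·Q_H = 0.1786 × 653 = 117 kJ.

W₁ ≈ 117 kJ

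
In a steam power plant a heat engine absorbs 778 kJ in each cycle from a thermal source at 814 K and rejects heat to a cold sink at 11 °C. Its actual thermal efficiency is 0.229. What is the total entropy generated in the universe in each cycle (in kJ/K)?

ΔS_univ ≈ 1.16 kJ/K

T_C = 11 °C → 11 + 273.15 = 284.15 K.
W = η·Q_H = 0.229 × 778 = 178.2 kJ, so Q_C = Q_H − W = 599.8 kJ.
Entropy balance on the reservoirs: −Q_H/T_H = -0.9558 kJ/K, +Q_C/T_C = 2.111 kJ/K.
ΔS_univ = −Q_H/T_H + Q_C/T_C = 1.16 kJ/K (> 0, since η = 0.229 < η_Carnot = 0.651).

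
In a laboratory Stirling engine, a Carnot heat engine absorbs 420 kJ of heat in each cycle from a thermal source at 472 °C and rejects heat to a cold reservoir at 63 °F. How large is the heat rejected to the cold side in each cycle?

T_H = 472 °C → 472 + 273.15 = 745.15 K.
T_C = 63 °F → (63 − 32) × 5/9 = 17.22 °C = 290.37 K.
Carnot efficiency: η = 1 − T_C/T_H = 1 − 290.37/745.15 = 0.6103.
For a reversible cycle Q_C/Q_H = T_C/T_H, so Q_C = 420 × 290.37/745.15 = 164 kJ.

Q_C ≈ 164 kJ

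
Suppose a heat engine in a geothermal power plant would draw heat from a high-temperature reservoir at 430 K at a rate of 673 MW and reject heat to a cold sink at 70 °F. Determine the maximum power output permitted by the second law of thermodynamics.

Ẇ_max ≈ 212 MW

T_C = 70 °F → (70 − 32) × 5/9 = 21.11 °C = 294.26 K.
The second-law ceiling is the Carnot efficiency, η_max = 1 − T_C/T_H = 1 − 294.26/430.00 = 0.3157.
W_max = η_max · Q_H = 0.3157 × 673 = 212 MW.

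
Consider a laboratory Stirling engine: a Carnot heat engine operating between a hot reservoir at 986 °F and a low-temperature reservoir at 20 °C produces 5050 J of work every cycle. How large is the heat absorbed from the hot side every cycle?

T_H = 986 °F → (986 − 32) × 5/9 = 530.00 °C = 803.15 K.
T_C = 20 °C → 20 + 273.15 = 293.15 K.
Since the cycle is reversible, η = 1 − T_C/T_H = 1 − 293.15/803.15 = 0.6350.
Q_H = W/η = 5050/0.6350 = 7953 J.

Q_H ≈ 7953 J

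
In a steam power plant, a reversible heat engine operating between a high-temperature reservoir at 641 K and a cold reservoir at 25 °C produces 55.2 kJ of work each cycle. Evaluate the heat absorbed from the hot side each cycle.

T_C = 25 °C → 25 + 273.15 = 298.15 K.
Carnot efficiency: η = 1 − T_C/T_H = 1 − 298.15/641.00 = 0.5349.
Q_H = W/η = 55.2/0.5349 = 103 kJ.

Q_H ≈ 103 kJ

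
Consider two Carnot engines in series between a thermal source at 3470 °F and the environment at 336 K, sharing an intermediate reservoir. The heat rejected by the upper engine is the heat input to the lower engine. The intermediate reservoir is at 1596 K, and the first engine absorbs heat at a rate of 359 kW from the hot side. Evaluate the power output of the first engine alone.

Ẇ₁ ≈ 96.6 kW

T_H = 3470 °F → (3470 − 32) × 5/9 = 1910.00 °C = 2183.15 K.
First-stage efficiency η₁ = 1 − T_m/T_H = 1 − 1596.00/2183.15 = 0.2689.
W₁ = η₁·Q_H = 0.2689 × 359 = 96.6 kW.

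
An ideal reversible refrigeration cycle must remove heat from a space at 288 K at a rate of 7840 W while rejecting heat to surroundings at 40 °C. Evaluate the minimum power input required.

T_H = 40 °C → 40 + 273.15 = 313.15 K.
Carnot COP: COP_R = T_C/(T_H − T_C) = 288.00/25.15 = 11.4513.
W = Q_C/COP_R = 7840/11.4513 = 684.6 W.

Ẇ_in ≈ 684.6 W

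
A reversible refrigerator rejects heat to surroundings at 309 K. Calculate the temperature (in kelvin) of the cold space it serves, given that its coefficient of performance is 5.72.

COP_R = T_C/(T_H − T_C) ⇒ T_C = T_H·COP_R/(1 + COP_R) = 309.00 × 5.72/(1 + 5.72) = 263 K.

T_C ≈ 263 K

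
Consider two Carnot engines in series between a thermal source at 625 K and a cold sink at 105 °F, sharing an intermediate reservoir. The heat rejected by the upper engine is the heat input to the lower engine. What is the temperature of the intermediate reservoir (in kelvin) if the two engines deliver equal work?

T_m ≈ 469 K

T_C = 105 °F → (105 − 32) × 5/9 = 40.56 °C = 313.71 K.
For reversible stages Q_m = Q_H·(T_m/T_H). Setting W₁ = Q_H(1 − T_m/T_H) equal to W₂ = Q_m(1 − T_C/T_m) = Q_H·(T_m − T_C)/T_H gives T_H − T_m = T_m − T_C, so T_m = (T_H + T_C)/2 = (625.00 + 313.71)/2 = 469 K.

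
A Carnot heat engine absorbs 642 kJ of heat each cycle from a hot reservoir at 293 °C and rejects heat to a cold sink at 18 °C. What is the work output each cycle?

W ≈ 311.8 kJ

T_H = 293 °C → 293 + 273.15 = 566.15 K.
T_C = 18 °C → 18 + 273.15 = 291.15 K.
For a reversible engine, η = 1 − T_C/T_H = 1 − 291.15/566.15 = 0.4857.
W = η·Q_H = 0.4857 × 642 = 311.8 kJ.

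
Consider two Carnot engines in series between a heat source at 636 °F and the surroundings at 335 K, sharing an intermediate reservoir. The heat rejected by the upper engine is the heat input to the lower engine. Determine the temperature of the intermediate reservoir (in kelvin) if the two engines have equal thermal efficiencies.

T_H = 636 °F → (636 − 32) × 5/9 = 335.56 °C = 608.71 K.
Equal efficiencies require 1 − T_m/T_H = 1 − T_C/T_m, i.e. T_m/T_H = T_C/T_m, so T_m = √(T_H·T_C) = √(608.71 × 335.00) = 452 K.

T_m ≈ 452 K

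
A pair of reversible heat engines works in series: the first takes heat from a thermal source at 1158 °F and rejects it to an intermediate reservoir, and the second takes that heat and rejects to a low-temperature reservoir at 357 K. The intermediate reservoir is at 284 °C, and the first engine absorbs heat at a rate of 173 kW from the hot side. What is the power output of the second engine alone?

T_H = 1158 °F → (1158 − 32) × 5/9 = 625.56 °C = 898.71 K.
T_m = 284 °C → 284 + 273.15 = 557.15 K.
Heat entering the second stage: Q_m = Q_H·(T_m/T_H) = 173 × 557.15/898.71 = 107 kW.
Second-stage efficiency η₂ = 1 − T_C/T_m = 1 − 357.00/557.15 = 0.3592, so W₂ = η₂·Q_m = 38.5 kW.

Ẇ₂ ≈ 38.5 kW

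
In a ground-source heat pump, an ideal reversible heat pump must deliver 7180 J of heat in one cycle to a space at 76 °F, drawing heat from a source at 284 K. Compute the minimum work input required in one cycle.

T_H = 76 °F → (76 − 32) × 5/9 = 24.44 °C = 297.59 K.
For a reversible heat pump, COP_HP = T_H/(T_H − T_C) = 297.59/13.59 = 21.8909.
W = Q_H/COP_HP = 7180/21.8909 = 328 J.

W_in ≈ 328 J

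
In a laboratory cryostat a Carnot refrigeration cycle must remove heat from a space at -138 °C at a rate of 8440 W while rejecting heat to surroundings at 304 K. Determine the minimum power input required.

T_C = -138 °C → -138 + 273.15 = 135.15 K.
COP_R = T_C/(T_H − T_C) = 135.15/168.85 = 0.8004.
W = Q_C/COP_R = 8440/0.8004 = 10500 W.

Ẇ_in ≈ 10500 W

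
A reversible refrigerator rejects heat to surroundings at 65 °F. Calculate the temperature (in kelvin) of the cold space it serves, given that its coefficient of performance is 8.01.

T_C ≈ 259 K

T_H = 65 °F → (65 − 32) × 5/9 = 18.33 °C = 291.48 K.
COP_R = T_C/(T_H − T_C) ⇒ T_C = T_H·COP_R/(1 + COP_R) = 291.48 × 8.01/(1 + 8.01) = 259 K.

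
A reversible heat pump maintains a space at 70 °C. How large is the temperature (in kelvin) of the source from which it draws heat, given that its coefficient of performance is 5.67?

T_C ≈ 282.6 K

T_H = 70 °C → 70 + 273.15 = 343.15 K.
COP_HP = T_H/(T_H − T_C) ⇒ T_C = T_H·(COP_HP − 1)/COP_HP = 343.15 × (5.67 − 1)/5.67 = 282.6 K.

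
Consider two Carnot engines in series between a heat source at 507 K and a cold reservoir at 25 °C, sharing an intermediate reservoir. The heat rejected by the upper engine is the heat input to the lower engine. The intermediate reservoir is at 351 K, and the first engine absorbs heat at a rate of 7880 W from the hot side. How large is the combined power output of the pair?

Ẇ_total ≈ 3250 W

T_C = 25 °C → 25 + 273.15 = 298.15 K.
Two reversible stages in series are equivalent to a single Carnot engine between T_H and T_C, so η_total = 1 − T_C/T_H = 1 − 298.15/507.00 = 0.4119.
W_total = η_total · Q_H = 0.4119 × 7880 = 3250 W.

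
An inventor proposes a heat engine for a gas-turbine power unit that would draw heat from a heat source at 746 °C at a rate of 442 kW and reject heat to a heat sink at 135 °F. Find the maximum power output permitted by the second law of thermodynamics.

Ẇ_max ≈ 299 kW

T_H = 746 °C → 746 + 273.15 = 1019.15 K.
T_C = 135 °F → (135 − 32) × 5/9 = 57.22 °C = 330.37 K.
The second-law ceiling is the Carnot efficiency, η_max = 1 − T_C/T_H = 1 − 330.37/1019.15 = 0.6758.
W_max = η_max · Q_H = 0.6758 × 442 = 299 kW.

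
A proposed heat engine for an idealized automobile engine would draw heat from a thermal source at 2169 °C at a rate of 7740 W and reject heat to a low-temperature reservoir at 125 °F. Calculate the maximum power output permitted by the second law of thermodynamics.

T_H = 2169 °C → 2169 + 273.15 = 2442.15 K.
T_C = 125 °F → (125 − 32) × 5/9 = 51.67 °C = 324.82 K.
The upper bound on efficiency is η_max = 1 − T_C/T_H = 1 − 324.82/2442.15 = 0.8670.
W_max = η_max · Q_H = 0.8670 × 7740 = 6710 W.

Ẇ_max ≈ 6710 W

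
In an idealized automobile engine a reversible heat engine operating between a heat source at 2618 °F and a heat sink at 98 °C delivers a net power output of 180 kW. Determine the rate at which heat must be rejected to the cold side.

T_H = 2618 °F → (2618 − 32) × 5/9 = 1436.67 °C = 1709.82 K.
T_C = 98 °C → 98 + 273.15 = 371.15 K.
Since the cycle is reversible, η = 1 − T_C/T_H = 1 − 371.15/1709.82 = 0.7829.
Since Q_C/Q_H = T_C/T_H and Q_H = W/η, Q_C = W·T_C/(T_H − T_C) = 180 × 371.15/1338.67 = 49.91 kW.

Q̇_C ≈ 49.91 kW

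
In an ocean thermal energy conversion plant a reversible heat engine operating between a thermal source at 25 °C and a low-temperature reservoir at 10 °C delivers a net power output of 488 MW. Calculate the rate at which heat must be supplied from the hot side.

T_H = 25 °C → 25 + 273.15 = 298.15 K.
T_C = 10 °C → 10 + 273.15 = 283.15 K.
The Carnot efficiency is η = 1 − T_C/T_H = 1 − 283.15/298.15 = 0.0503.
Q_H = W/η = 488/0.0503 = 9700 MW.

Q̇_H ≈ 9700 MW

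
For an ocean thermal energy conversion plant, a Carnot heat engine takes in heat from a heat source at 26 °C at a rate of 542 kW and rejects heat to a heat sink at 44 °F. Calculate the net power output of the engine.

Ẇ ≈ 35.03 kW

T_H = 26 °C → 26 + 273.15 = 299.15 K.
T_C = 44 °F → (44 − 32) × 5/9 = 6.67 °C = 279.82 K.
Carnot efficiency: η = 1 − T_C/T_H = 1 − 279.82/299.15 = 0.0646.
W = η·Q_H = 0.0646 × 542 = 35.03 kW.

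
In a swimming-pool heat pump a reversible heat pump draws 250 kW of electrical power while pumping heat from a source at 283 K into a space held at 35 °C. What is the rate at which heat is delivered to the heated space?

T_H = 35 °C → 35 + 273.15 = 308.15 K.
Reversible heating COP: COP_HP = T_H/(T_H − T_C) = 308.15/25.15 = 12.2525.
Q_H = COP_HP · W = 12.2525 × 250 = 3060 kW.

Q̇_H ≈ 3060 kW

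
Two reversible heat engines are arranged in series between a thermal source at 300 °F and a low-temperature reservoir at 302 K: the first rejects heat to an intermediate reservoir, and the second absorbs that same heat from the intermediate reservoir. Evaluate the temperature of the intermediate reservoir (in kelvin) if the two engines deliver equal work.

T_m ≈ 362 K

T_H = 300 °F → (300 − 32) × 5/9 = 148.89 °C = 422.04 K.
For reversible stages Q_m = Q_H·(T_m/T_H). Setting W₁ = Q_H(1 − T_m/T_H) equal to W₂ = Q_m(1 − T_C/T_m) = Q_H·(T_m − T_C)/T_H gives T_H − T_m = T_m − T_C, so T_m = (T_H + T_C)/2 = (422.04 + 302.00)/2 = 362 K.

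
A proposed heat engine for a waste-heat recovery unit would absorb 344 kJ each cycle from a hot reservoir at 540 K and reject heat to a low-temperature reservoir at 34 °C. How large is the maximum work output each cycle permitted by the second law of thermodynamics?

T_C = 34 °C → 34 + 273.15 = 307.15 K.
No engine can exceed the Carnot limit: η_max = 1 − T_C/T_H = 1 − 307.15/540.00 = 0.4312.
W_max = η_max · Q_H = 0.4312 × 344 = 148 kJ.

W_max ≈ 148 kJ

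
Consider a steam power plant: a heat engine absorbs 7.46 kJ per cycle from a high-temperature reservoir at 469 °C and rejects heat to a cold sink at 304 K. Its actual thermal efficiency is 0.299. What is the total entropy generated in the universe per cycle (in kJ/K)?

T_H = 469 °C → 469 + 273.15 = 742.15 K.
W = η·Q_H = 0.299 × 7.46 = 2.231 kJ, so Q_C = Q_H − W = 5.229 kJ.
Reservoir entropy changes: ΔS_H = −Q_H/T_H = −7.46/742.15 = -0.01005 kJ/K and ΔS_C = +Q_C/T_C = 5.229/304.00 = 0.01720 kJ/K.
ΔS_univ = −Q_H/T_H + Q_C/T_C = 0.00715 kJ/K (> 0, since η = 0.299 < η_Carnot = 0.590).

ΔS_univ ≈ 0.00715 kJ/K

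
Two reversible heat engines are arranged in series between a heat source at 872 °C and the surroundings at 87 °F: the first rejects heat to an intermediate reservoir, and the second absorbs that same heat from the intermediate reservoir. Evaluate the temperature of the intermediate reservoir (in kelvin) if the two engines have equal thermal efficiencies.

T_m ≈ 590 K

T_H = 872 °C → 872 + 273.15 = 1145.15 K.
T_C = 87 °F → (87 − 32) × 5/9 = 30.56 °C = 303.71 K.
Equal efficiencies require 1 − T_m/T_H = 1 − T_C/T_m, i.e. T_m/T_H = T_C/T_m, so T_m = √(T_H·T_C) = √(1145.15 × 303.71) = 590 K.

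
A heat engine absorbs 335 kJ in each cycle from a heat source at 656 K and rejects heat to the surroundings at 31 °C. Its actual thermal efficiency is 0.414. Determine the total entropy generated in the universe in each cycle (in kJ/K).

ΔS_univ ≈ 0.135 kJ/K

T_C = 31 °C → 31 + 273.15 = 304.15 K.
W = η·Q_H = 0.414 × 335 = 138.7 kJ, so Q_C = Q_H − W = 196.3 kJ.
Entropy balance on the reservoirs: −Q_H/T_H = -0.5107 kJ/K, +Q_C/T_C = 0.6454 kJ/K.
ΔS_univ = −Q_H/T_H + Q_C/T_C = 0.135 kJ/K (> 0, since η = 0.414 < η_Carnot = 0.536).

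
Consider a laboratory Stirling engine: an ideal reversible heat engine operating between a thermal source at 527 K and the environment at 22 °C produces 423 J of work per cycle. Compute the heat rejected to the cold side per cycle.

T_C = 22 °C → 22 + 273.15 = 295.15 K.
For a reversible engine, η = 1 − T_C/T_H = 1 − 295.15/527.00 = 0.4399.
Since Q_C/Q_H = T_C/T_H and Q_H = W/η, Q_C = W·T_C/(T_H − T_C) = 423 × 295.15/231.85 = 538 J.

Q_C ≈ 538 J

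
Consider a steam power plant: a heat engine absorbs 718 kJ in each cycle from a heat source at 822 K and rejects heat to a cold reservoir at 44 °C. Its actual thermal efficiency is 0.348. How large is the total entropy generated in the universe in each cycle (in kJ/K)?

T_C = 44 °C → 44 + 273.15 = 317.15 K.
W = η·Q_H = 0.348 × 718 = 249.9 kJ, so Q_C = Q_H − W = 468.1 kJ.
The hot reservoir loses entropy Q_H/T_H = 718/822.00 = 0.8735 kJ/K; the cold reservoir gains Q_C/T_C = 468.1/317.15 = 1.476 kJ/K.
ΔS_univ = −Q_H/T_H + Q_C/T_C = 0.603 kJ/K (> 0, since η = 0.348 < η_Carnot = 0.614).

ΔS_univ ≈ 0.603 kJ/K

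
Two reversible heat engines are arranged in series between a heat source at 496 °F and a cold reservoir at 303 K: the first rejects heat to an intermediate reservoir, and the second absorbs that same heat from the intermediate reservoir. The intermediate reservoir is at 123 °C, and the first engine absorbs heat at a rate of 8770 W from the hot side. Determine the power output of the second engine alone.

T_H = 496 °F → (496 − 32) × 5/9 = 257.78 °C = 530.93 K.
T_m = 123 °C → 123 + 273.15 = 396.15 K.
Heat entering the second stage: Q_m = Q_H·(T_m/T_H) = 8770 × 396.15/530.93 = 6540 W.
Second-stage efficiency η₂ = 1 − T_C/T_m = 1 − 303.00/396.15 = 0.2351, so W₂ = η₂·Q_m = 1540 W.

Ẇ₂ ≈ 1540 W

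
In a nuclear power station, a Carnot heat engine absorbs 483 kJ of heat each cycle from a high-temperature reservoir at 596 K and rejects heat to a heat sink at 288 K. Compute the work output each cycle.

W ≈ 249.6 kJ

Since the cycle is reversible, η = 1 − T_C/T_H = 1 − 288.00/596.00 = 0.5168.
W = η·Q_H = 0.5168 × 483 = 249.6 kJ.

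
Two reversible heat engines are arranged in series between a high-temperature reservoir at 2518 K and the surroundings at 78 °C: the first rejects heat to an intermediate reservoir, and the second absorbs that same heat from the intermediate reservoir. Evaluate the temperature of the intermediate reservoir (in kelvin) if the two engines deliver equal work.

T_C = 78 °C → 78 + 273.15 = 351.15 K.
For reversible stages Q_m = Q_H·(T_m/T_H). Setting W₁ = Q_H(1 − T_m/T_H) equal to W₂ = Q_m(1 − T_C/T_m) = Q_H·(T_m − T_C)/T_H gives T_H − T_m = T_m − T_C, so T_m = (T_H + T_C)/2 = (2518.00 + 351.15)/2 = 1430 K.

T_m ≈ 1430 K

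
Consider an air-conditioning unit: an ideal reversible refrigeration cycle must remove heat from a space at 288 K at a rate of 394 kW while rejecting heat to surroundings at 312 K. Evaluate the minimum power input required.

Ẇ_in ≈ 32.83 kW

COP_R = T_C/(T_H − T_C) = 288.00/24.00 = 12.0000.
W = Q_C/COP_R = 394/12.0000 = 32.83 kW.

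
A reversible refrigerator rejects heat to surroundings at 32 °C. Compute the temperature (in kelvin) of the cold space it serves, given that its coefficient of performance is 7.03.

T_H = 32 °C → 32 + 273.15 = 305.15 K.
COP_R = T_C/(T_H − T_C) ⇒ T_C = T_H·COP_R/(1 + COP_R) = 305.15 × 7.03/(1 + 7.03) = 267 K.

T_C ≈ 267 K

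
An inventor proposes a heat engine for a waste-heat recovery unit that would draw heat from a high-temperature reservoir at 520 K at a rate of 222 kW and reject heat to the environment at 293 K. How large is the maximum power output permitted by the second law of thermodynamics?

Ẇ_max ≈ 96.9 kW

No engine can exceed the Carnot limit: η_max = 1 − T_C/T_H = 1 − 293.00/520.00 = 0.4365.
W_max = η_max · Q_H = 0.4365 × 222 = 96.9 kW.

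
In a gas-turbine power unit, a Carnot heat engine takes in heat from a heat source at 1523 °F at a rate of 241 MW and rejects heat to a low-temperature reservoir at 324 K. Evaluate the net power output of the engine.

Ẇ ≈ 170.1 MW

T_H = 1523 °F → (1523 − 32) × 5/9 = 828.33 °C = 1101.48 K.
Since the cycle is reversible, η = 1 − T_C/T_H = 1 − 324.00/1101.48 = 0.7059.
W = η·Q_H = 0.7059 × 241 = 170.1 MW.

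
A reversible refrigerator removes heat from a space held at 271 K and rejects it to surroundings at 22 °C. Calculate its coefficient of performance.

T_H = 22 °C → 22 + 273.15 = 295.15 K.
COP_R = T_C/(T_H − T_C) = 271.00/(295.15 − 271.00) = 11.2.

COP_R ≈ 11.2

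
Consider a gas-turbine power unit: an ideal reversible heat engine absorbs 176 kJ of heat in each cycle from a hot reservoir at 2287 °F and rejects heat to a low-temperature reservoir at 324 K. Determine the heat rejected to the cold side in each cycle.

T_H = 2287 °F → (2287 − 32) × 5/9 = 1252.78 °C = 1525.93 K.
The Carnot efficiency is η = 1 − T_C/T_H = 1 − 324.00/1525.93 = 0.7877.
For a reversible cycle Q_C/Q_H = T_C/T_H, so Q_C = 176 × 324.00/1525.93 = 37.37 kJ.

Q_C ≈ 37.37 kJ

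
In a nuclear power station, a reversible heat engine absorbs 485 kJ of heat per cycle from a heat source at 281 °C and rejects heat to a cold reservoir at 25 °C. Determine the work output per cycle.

T_H = 281 °C → 281 + 273.15 = 554.15 K.
T_C = 25 °C → 25 + 273.15 = 298.15 K.
Carnot efficiency: η = 1 − T_C/T_H = 1 − 298.15/554.15 = 0.4620.
W = η·Q_H = 0.4620 × 485 = 224 kJ.

W ≈ 224 kJ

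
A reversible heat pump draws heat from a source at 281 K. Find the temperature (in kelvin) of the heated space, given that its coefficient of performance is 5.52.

COP_HP = T_H/(T_H − T_C) ⇒ T_H = T_C·COP_HP/(COP_HP − 1) = 281.00 × 5.52/(5.52 − 1) = 343 K.

T_H ≈ 343 K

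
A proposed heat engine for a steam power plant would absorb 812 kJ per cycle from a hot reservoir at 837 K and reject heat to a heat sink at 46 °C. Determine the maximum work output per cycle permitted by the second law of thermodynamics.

W_max ≈ 502.4 kJ

T_C = 46 °C → 46 + 273.15 = 319.15 K.
No engine can exceed the Carnot limit: η_max = 1 − T_C/T_H = 1 − 319.15/837.00 = 0.6187.
W_max = η_max · Q_H = 0.6187 × 812 = 502.4 kJ.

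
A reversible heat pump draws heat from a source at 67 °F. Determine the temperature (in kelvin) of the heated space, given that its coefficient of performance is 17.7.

T_C = 67 °F → (67 − 32) × 5/9 = 19.44 °C = 292.59 K.
COP_HP = T_H/(T_H − T_C) ⇒ T_H = T_C·COP_HP/(COP_HP − 1) = 292.59 × 17.7/(17.7 − 1) = 310.1 K.

T_H ≈ 310.1 K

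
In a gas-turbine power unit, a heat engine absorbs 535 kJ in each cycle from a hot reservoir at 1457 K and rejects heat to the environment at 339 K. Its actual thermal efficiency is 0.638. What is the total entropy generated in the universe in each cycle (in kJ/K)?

ΔS_univ ≈ 0.204 kJ/K

W = η·Q_H = 0.638 × 535 = 341.3 kJ, so Q_C = Q_H − W = 193.7 kJ.
Entropy balance on the reservoirs: −Q_H/T_H = -0.3672 kJ/K, +Q_C/T_C = 0.5713 kJ/K.
ΔS_univ = −Q_H/T_H + Q_C/T_C = 0.204 kJ/K (> 0, since η = 0.638 < η_Carnot = 0.767).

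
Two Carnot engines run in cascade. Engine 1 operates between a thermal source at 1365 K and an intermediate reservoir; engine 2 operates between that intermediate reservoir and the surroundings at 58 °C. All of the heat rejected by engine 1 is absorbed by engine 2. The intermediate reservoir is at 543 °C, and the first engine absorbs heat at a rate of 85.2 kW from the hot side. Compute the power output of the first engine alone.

Ẇ₁ ≈ 34.3 kW

T_C = 58 °C → 58 + 273.15 = 331.15 K.
T_m = 543 °C → 543 + 273.15 = 816.15 K.
First-stage efficiency η₁ = 1 − T_m/T_H = 1 − 816.15/1365.00 = 0.4021.
W₁ = η₁·Q_H = 0.4021 × 85.2 = 34.3 kW.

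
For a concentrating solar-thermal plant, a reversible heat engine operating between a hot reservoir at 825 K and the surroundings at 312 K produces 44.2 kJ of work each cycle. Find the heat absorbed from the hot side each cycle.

Since the cycle is reversible, η = 1 − T_C/T_H = 1 − 312.00/825.00 = 0.6218.
Q_H = W/η = 44.2/0.6218 = 71.1 kJ.

Q_H ≈ 71.1 kJ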